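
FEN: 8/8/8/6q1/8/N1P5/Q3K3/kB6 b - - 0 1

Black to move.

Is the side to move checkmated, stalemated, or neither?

Black to move; black king on a1.
In check: yes, from the white queen on a2.
King squares — b1: attacked by Qa2; a2: attacked by Bb1; b2: attacked by Qa2.
Legal moves for Black: none.
In check with no legal moves → checkmate.

checkmate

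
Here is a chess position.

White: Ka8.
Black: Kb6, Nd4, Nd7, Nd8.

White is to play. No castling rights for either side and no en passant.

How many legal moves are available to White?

0

White to move; king on a8.
In check: no.
Legal moves: none.
Count: 0.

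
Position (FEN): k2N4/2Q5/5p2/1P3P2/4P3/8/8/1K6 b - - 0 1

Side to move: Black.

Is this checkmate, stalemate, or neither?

stalemate

Black to move; black king on a8.
In check: no.
King squares — a7: attacked by Qc7; b7: attacked by Qc7; b8: attacked by Qc7.
Legal moves for Black: none.
Not in check and no legal moves → stalemate.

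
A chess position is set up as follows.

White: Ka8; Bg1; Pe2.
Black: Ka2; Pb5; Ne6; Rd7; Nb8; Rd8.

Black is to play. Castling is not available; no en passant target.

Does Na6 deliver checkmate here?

yes

After Na6: white king on a8; in check: yes, from the black rook on d8.
King squares — a7: attacked by Rd7; b7: attacked by Rd7; b8: attacked by Na6.
White has no legal moves → checkmate.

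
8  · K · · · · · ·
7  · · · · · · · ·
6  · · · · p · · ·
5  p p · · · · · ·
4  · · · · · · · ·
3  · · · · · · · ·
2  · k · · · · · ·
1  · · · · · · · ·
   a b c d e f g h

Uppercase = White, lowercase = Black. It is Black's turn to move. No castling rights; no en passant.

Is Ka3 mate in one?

no

After Ka3: white king on b8; in check: no.
White is not in check, so this cannot be checkmate.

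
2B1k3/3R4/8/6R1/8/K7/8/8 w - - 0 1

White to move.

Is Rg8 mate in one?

After Rg8: black king on e8; in check: yes, from the white rook on g8.
King squares — d7: attacked by Bc8; e7: attacked by Rd7; f7: attacked by Rd7; d8: attacked by Rd7; f8: attacked by Rg8.
Black has no legal moves → checkmate.

yes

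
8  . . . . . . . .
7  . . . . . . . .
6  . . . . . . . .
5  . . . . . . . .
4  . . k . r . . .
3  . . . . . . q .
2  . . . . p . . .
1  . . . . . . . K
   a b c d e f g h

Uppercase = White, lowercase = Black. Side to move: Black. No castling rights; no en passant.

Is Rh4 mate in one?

After Rh4: white king on h1; in check: yes, from the black rook on h4.
King squares — g1: attacked by Qg3; g2: attacked by Qg3; h2: attacked by Qg3.
White has no legal moves → checkmate.

yes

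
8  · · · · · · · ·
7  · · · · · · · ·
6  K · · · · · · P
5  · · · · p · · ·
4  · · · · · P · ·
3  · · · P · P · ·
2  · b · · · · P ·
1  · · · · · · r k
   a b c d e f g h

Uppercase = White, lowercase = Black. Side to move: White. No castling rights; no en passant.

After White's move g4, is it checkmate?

no

After g4: black king on h1; in check: no.
Black is not in check, so this cannot be checkmate.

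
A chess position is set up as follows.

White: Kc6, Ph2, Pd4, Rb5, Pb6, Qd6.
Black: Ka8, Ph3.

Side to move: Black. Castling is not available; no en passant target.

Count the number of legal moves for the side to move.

0

Black to move; king on a8.
In check: no.
Legal moves: none.
Count: 0.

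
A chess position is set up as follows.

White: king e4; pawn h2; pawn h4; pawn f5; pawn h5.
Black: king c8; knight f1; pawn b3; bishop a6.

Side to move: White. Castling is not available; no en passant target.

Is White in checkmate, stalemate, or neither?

White to move; white king on e4.
In check: no.
Legal moves for White: Ke5, Kd5, Kf4, Kd4, Kf3, h6, f6, h3.
White has 8 legal moves and is not in check → neither.

neither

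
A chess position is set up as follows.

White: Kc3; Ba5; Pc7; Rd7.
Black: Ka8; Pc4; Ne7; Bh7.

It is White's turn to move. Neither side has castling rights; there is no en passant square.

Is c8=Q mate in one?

no

After c8=Q: black king on a8; in check: yes, from the white queen on c8.
Black has 1 legal reply: Nxc8.
In check but a legal move exists → not checkmate.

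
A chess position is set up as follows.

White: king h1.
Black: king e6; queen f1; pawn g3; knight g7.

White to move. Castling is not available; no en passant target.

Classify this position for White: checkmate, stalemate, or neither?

checkmate

White to move; white king on h1.
In check: yes, from the black queen on f1.
King squares — g1: attacked by Qf1; g2: attacked by Qf1; h2: attacked by Pg3.
Legal moves for White: none.
In check with no legal moves → checkmate.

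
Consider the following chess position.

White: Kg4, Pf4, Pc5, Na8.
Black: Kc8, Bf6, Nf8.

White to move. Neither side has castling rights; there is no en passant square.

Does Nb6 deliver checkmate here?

no

After Nb6: black king on c8; in check: yes, from the white knight on b6.
Black has 4 legal replies: Kd8, Kb8, Kc7, Kb7.
In check but a legal move exists → not checkmate.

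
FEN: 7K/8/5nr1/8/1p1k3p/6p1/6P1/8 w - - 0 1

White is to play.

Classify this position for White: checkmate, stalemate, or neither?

stalemate

White to move; white king on h8.
In check: no.
King squares — g7: attacked by Rg6; h7: attacked by Nf6; g8: attacked by Nf6.
Legal moves for White: none.
Not in check and no legal moves → stalemate.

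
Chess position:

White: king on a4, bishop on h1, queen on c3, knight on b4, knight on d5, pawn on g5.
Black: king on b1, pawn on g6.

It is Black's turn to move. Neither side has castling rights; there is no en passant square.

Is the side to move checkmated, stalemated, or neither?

stalemate

Black to move; black king on b1.
In check: no.
King squares — a1: attacked by Qc3; c1: attacked by Qc3; a2: attacked by Nb4; b2: attacked by Qc3; c2: attacked by Qc3.
Legal moves for Black: none.
Not in check and no legal moves → stalemate.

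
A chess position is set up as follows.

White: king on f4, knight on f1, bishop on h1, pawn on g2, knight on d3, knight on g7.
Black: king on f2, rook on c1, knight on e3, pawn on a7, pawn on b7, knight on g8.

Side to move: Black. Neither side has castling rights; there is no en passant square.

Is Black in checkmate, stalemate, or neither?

neither

Black to move; black king on f2.
In check: yes, from the white knight on d3.
Legal moves for Black: Ke2, Kg1, Kxf1.
Black is in check but has 3 legal moves → neither.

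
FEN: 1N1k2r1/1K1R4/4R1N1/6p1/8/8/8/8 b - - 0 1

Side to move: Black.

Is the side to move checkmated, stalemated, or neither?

Black to move; black king on d8.
In check: yes, from the white rook on d7.
King squares — c7: attacked by Kb7; d7: attacked by Nb8; e7: attacked by Re6; c8: attacked by Kb7; e8: attacked by Re6.
Legal moves for Black: none.
In check with no legal moves → checkmate.

checkmate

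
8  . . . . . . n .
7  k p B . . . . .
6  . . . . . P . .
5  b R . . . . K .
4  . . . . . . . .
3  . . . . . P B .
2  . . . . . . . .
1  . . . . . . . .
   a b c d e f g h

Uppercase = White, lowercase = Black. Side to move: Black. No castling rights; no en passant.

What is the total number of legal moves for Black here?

12

Black to move; king on a7.
In check: no.
Legal moves: Ne7, Nh6, Nxf6, Ka8, Ka6, Bxc7, Bb6, Bb4, Bc3, Bd2+, Be1, b6.
Count: 12.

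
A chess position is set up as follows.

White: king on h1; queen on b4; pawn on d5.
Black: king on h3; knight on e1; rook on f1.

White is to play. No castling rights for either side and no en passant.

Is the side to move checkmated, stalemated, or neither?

checkmate

White to move; white king on h1.
In check: yes, from the black rook on f1.
King squares — g1: attacked by Rf1; g2: attacked by Ne1; h2: attacked by Kh3.
Legal moves for White: none.
In check with no legal moves → checkmate.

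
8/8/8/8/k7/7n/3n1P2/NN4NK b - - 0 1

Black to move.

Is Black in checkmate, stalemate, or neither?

neither

Black to move; black king on a4.
In check: no.
Legal moves for Black: Kb5, Ka5, Kb4, Ng5, Nf4, Nxf2+, Nxg1, Ne4, Nc4, Nf3, Nb3, Nf1, Nxb1.
Black has 13 legal moves and is not in check → neither.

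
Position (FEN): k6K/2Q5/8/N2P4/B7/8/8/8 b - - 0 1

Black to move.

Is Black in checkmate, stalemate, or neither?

Black to move; black king on a8.
In check: no.
King squares — a7: attacked by Qc7; b7: attacked by Na5; b8: attacked by Qc7.
Legal moves for Black: none.
Not in check and no legal moves → stalemate.

stalemate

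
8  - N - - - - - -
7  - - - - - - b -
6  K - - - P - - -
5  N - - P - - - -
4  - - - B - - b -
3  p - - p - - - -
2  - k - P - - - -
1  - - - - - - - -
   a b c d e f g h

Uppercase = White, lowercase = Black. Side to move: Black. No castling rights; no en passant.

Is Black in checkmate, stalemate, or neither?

Black to move; black king on b2.
In check: yes, from the white bishop on d4.
King squares — a1: attacked by Bd4; b1: available; c1: available; a2: available; c2: available; a3: own pawn; b3: attacked by Na5; c3: attacked by Pd2.
Legal moves for Black: Kc2, Ka2, Kc1, Kb1, Bxd4.
Black is in check but has 5 legal moves → neither.

neither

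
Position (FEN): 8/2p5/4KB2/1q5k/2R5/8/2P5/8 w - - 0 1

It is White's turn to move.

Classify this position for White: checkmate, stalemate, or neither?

neither

White to move; white king on e6.
In check: no.
Legal moves for White include: Bh8, Bd8, Bg7, Be7, Bg5, Be5, Bh4, Bd4, Bc3, Bb2, Ba1, Kf7, Ke7, Rxc7, Rc6, Rc5+, Rh4+, Rg4, ... (list truncated; more exist).
White has legal moves and is not in check → neither.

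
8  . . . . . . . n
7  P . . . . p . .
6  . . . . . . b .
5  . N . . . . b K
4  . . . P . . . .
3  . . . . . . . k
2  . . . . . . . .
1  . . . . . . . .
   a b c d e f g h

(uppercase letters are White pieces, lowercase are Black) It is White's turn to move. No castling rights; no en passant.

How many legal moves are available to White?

1

White to move; king on h5.
In check: yes, from the black bishop on g6.
Legal moves: Kxg5.
Count: 1.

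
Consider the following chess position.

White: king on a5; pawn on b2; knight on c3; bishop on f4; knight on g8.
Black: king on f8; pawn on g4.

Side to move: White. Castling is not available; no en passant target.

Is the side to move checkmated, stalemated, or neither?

neither

White to move; white king on a5.
In check: no.
Legal moves for White include: Ne7, Nh6, Nf6, Kb6, Ka6, Kb5, Kb4, Ka4, Bb8, Bc7, Bh6+, Bd6+, Bg5, Be5, Bg3, Be3, Bh2, Bd2, ... (list truncated; more exist).
White has legal moves and is not in check → neither.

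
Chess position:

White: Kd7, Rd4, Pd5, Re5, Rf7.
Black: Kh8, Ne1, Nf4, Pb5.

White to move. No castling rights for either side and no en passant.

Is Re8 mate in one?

yes

After Re8: black king on h8; in check: yes, from the white rook on e8.
King squares — g7: attacked by Rf7; h7: attacked by Rf7; g8: attacked by Re8.
Black has no legal moves → checkmate.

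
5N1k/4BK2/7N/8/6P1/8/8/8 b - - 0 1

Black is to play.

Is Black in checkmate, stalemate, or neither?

Black to move; black king on h8.
In check: no.
King squares — g7: attacked by Kf7; h7: attacked by Nf8; g8: attacked by Nh6.
Legal moves for Black: none.
Not in check and no legal moves → stalemate.

stalemate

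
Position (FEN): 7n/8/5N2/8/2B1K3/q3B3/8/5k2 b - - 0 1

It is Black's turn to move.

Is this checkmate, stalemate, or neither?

Black to move; black king on f1.
In check: yes, from the white bishop on c4.
Legal moves for Black: Kg2, Ke1, Qd3+.
Black is in check but has 3 legal moves → neither.

neither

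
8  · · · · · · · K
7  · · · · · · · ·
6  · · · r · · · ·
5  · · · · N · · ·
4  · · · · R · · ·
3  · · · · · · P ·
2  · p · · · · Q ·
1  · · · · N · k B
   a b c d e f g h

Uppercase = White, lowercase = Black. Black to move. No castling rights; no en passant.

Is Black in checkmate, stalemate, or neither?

checkmate

Black to move; black king on g1.
In check: yes, from the white queen on g2.
King squares — f1: attacked by Qg2; h1: attacked by Qg2; f2: attacked by Qg2; g2: attacked by Ne1; h2: attacked by Qg2.
Legal moves for Black: none.
In check with no legal moves → checkmate.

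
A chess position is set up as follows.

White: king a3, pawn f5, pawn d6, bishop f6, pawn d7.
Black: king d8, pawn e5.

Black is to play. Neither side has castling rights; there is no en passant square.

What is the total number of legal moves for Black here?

Black to move; king on d8.
In check: yes, from the white bishop on f6.
Legal moves: Kxd7.
Count: 1.

1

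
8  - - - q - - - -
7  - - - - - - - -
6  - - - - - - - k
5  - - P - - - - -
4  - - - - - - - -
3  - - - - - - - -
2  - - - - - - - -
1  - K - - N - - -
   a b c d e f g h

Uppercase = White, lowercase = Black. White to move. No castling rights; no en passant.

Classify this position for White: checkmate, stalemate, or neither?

White to move; white king on b1.
In check: no.
Legal moves for White: Nf3, Nd3, Ng2, Nc2, Kc2, Kb2, Ka2, Kc1, Ka1, c6.
White has 10 legal moves and is not in check → neither.

neither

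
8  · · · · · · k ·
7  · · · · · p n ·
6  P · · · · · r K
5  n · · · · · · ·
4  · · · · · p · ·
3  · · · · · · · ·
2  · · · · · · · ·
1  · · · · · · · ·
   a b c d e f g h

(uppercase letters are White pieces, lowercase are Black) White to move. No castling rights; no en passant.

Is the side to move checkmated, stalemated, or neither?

checkmate

White to move; white king on h6.
In check: yes, from the black rook on g6.
King squares — g5: attacked by Rg6; h5: attacked by Ng7; g6: attacked by Pf7; g7: attacked by Rg6; h7: attacked by Kg8.
Legal moves for White: none.
In check with no legal moves → checkmate.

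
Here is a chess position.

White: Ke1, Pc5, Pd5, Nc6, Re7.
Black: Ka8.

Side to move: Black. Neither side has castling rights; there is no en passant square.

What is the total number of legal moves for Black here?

Black to move; king on a8.
In check: no.
Legal moves: none.
Count: 0.

0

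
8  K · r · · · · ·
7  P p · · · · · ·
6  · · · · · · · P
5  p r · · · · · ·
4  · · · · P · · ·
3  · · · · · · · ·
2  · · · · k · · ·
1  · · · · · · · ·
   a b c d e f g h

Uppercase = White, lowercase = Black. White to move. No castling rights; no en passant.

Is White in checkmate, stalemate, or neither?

White to move; white king on a8.
In check: yes, from the black rook on c8.
King squares — a7: own pawn; b7: attacked by Rb5; b8: attacked by Rc8.
Legal moves for White: none.
In check with no legal moves → checkmate.

checkmate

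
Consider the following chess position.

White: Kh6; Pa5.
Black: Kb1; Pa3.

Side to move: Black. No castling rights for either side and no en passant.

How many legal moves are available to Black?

6

Black to move; king on b1.
In check: no.
Legal moves: Kc2, Kb2, Ka2, Kc1, Ka1, a2.
Count: 6.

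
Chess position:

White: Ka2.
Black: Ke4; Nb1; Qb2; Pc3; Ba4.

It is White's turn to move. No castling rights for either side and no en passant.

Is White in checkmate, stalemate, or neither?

checkmate

White to move; white king on a2.
In check: yes, from the black queen on b2.
King squares — a1: attacked by Qb2; b1: attacked by Qb2; b2: attacked by Pc3; a3: attacked by Nb1; b3: attacked by Qb2.
Legal moves for White: none.
In check with no legal moves → checkmate.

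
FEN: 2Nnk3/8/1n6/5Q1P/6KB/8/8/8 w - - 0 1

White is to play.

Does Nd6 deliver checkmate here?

After Nd6: black king on e8; in check: yes, from the white knight on d6.
King squares — d7: attacked by Qf5; e7: attacked by Bh4; f7: attacked by Qf5; d8: own knight; f8: attacked by Qf5.
Black has no legal moves → checkmate.

yes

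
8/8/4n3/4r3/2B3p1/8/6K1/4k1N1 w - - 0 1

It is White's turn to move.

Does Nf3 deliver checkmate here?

After Nf3: black king on e1; in check: yes, from the white knight on f3.
Black has 2 legal replies: Kd1, gxf3+.
In check but a legal move exists → not checkmate.

no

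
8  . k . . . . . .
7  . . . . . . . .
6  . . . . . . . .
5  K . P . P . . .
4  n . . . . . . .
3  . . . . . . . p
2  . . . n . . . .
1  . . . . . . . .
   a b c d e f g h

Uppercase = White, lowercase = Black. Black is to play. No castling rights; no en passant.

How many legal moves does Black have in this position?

16

Black to move; king on b8.
In check: no.
Legal moves: Kc8, Ka8, Kc7, Kb7, Ka7, Nb6, Nxc5, Nc3, Nb2, Ne4, Nc4+, Nf3, Nb3+, Nf1, Nb1, h2.
Count: 16.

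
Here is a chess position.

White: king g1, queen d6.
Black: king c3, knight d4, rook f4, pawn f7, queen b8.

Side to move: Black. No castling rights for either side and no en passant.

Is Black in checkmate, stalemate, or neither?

Black to move; black king on c3.
In check: no.
Legal moves for Black include: Qh8, Qg8+, Qf8, Qe8, Qd8, Qc8, Qa8, Qc7, Qb7, Qa7, Qxd6, Qb6, Qb5, Qb4, Qb3, Qb2, Qb1+, Rf6, ... (list truncated; more exist).
Black has legal moves and is not in check → neither.

neither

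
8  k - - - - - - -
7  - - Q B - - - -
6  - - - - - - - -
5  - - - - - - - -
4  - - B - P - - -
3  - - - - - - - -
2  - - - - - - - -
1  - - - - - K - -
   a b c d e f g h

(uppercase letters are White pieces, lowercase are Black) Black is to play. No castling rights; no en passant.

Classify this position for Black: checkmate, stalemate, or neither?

stalemate

Black to move; black king on a8.
In check: no.
King squares — a7: attacked by Qc7; b7: attacked by Qc7; b8: attacked by Qc7.
Legal moves for Black: none.
Not in check and no legal moves → stalemate.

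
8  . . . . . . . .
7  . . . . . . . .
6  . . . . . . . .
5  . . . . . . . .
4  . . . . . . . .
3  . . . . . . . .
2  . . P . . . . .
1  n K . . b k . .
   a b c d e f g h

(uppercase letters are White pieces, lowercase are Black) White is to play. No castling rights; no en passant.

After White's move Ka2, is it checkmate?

no

After Ka2: black king on f1; in check: no.
Black is not in check, so this cannot be checkmate.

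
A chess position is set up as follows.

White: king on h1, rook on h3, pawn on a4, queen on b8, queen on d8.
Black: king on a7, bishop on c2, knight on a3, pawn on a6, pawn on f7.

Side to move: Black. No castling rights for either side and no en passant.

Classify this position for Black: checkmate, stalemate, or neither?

Black to move; black king on a7.
In check: yes, from the white queen on b8.
King squares — a6: own pawn; b6: attacked by Qb8; b7: attacked by Qb8; a8: attacked by Qb8; b8: attacked by Qd8.
Legal moves for Black: none.
In check with no legal moves → checkmate.

checkmate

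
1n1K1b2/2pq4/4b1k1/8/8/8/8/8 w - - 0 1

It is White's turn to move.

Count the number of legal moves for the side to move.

0

White to move; king on d8.
In check: yes, from the black queen on d7.
Legal moves: none.
Count: 0.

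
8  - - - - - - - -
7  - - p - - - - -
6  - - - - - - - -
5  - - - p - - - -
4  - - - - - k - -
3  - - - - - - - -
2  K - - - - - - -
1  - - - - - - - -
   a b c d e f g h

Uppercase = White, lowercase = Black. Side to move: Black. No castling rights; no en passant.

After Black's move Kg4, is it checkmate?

After Kg4: white king on a2; in check: no.
White is not in check, so this cannot be checkmate.

no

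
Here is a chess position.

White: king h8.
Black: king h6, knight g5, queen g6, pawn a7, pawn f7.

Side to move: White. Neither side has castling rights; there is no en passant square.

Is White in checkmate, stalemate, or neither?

White to move; white king on h8.
In check: no.
King squares — g7: attacked by Qg6; h7: attacked by Ng5; g8: attacked by Qg6.
Legal moves for White: none.
Not in check and no legal moves → stalemate.

stalemate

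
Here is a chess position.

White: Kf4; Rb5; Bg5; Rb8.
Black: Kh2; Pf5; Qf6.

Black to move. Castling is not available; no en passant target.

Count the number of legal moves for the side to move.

Black to move; king on h2.
In check: no.
Legal moves: Qh8, Qf8, Qd8, Qg7, Qf7, Qe7, Qh6, Qg6, Qe6, Qd6+, Qc6, Qb6, Qa6, Qxg5+, Qe5+, Qd4+, Qc3, Qb2, Qa1, Kh3, Kg2, Kh1, Kg1.
Count: 23.

23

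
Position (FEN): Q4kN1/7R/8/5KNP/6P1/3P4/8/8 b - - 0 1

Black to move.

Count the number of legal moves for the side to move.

Black to move; king on f8.
In check: yes, from the white queen on a8.
Legal moves: none.
Count: 0.

0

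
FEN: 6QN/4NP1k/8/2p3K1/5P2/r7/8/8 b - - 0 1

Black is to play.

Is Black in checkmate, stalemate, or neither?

checkmate

Black to move; black king on h7.
In check: yes, from the white queen on g8.
King squares — g6: attacked by Kg5; h6: attacked by Kg5; g7: attacked by Qg8; g8: attacked by Ne7; h8: attacked by Qg8.
Legal moves for Black: none.
In check with no legal moves → checkmate.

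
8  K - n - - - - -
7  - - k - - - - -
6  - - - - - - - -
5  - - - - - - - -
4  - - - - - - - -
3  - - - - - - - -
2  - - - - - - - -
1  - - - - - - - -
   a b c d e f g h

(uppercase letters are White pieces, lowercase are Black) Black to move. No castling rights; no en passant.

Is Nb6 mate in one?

no

After Nb6: white king on a8; in check: yes, from the black knight on b6.
White has 1 legal reply: Ka7.
In check but a legal move exists → not checkmate.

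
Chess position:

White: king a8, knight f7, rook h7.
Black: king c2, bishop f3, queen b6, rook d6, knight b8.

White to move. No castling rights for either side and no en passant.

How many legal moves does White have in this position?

White to move; king on a8.
In check: yes, from the black bishop on f3.
Legal moves: none.
Count: 0.

0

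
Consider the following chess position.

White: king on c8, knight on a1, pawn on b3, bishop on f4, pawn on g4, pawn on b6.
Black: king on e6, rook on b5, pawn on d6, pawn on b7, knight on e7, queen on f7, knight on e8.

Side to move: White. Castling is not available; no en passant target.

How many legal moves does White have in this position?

White to move; king on c8.
In check: yes, from the black knight on e7.
Legal moves: Kd8, Kb8, Kxb7.
Count: 3.

3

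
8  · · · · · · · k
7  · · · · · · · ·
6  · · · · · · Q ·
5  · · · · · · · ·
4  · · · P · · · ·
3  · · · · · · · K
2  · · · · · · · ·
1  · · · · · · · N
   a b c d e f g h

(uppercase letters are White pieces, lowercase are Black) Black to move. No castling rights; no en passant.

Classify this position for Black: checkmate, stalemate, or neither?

Black to move; black king on h8.
In check: no.
King squares — g7: attacked by Qg6; h7: attacked by Qg6; g8: attacked by Qg6.
Legal moves for Black: none.
Not in check and no legal moves → stalemate.

stalemate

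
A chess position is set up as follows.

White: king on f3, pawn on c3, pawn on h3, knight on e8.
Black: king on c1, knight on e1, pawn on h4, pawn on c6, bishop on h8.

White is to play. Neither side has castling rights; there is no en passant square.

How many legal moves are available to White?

White to move; king on f3.
In check: yes, from the black knight on e1.
Legal moves: Kg4, Kf4, Ke4, Ke3, Kf2, Ke2.
Count: 6.

6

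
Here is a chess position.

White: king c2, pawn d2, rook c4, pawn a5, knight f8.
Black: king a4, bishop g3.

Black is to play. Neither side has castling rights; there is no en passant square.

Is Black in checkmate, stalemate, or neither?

neither

Black to move; black king on a4.
In check: yes, from the white rook on c4.
King squares — a3: available; b3: attacked by Kc2; b4: attacked by Rc4; a5: available; b5: available.
Legal moves for Black: Kb5, Kxa5, Ka3.
Black is in check but has 3 legal moves → neither.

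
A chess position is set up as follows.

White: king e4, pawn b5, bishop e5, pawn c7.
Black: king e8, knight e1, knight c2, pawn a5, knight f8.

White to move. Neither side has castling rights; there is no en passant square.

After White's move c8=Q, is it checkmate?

After c8=Q: black king on e8; in check: yes, from the white queen on c8.
Black has 2 legal replies: Kf7, Ke7.
In check but a legal move exists → not checkmate.

no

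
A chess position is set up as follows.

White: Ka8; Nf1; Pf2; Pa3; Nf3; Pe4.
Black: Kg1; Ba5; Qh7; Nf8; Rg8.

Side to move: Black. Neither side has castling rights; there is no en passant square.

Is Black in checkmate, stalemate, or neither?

neither

Black to move; black king on g1.
In check: yes, from the white knight on f3.
Legal moves for Black: Kg2, Kxf2, Kh1, Kxf1.
Black is in check but has 4 legal moves → neither.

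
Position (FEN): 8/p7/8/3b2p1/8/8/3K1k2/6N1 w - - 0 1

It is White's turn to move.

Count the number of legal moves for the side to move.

8

White to move; king on d2.
In check: no.
Legal moves: Kd3, Kc3, Kc2, Kd1, Kc1, Nh3+, Nf3, Ne2.
Count: 8.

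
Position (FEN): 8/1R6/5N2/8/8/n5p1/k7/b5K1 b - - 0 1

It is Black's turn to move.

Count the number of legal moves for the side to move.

10

Black to move; king on a2.
In check: no.
Legal moves: Nb5, Nc4, Nc2, Nb1, Bxf6, Be5, Bd4+, Bc3, Bb2, g2.
Count: 10.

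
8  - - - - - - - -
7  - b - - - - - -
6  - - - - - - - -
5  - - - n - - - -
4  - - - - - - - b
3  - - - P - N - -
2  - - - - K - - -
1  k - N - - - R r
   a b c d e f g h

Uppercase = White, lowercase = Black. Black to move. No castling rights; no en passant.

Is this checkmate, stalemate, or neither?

neither

Black to move; black king on a1.
In check: no.
Legal moves for Black include: Bc8, Ba8, Bc6, Ba6, Ne7, Nc7, Nf6, Nb6, Nf4+, Nb4, Ne3, Nc3+, Bd8, Be7, Bf6, Bg5, Bg3, Bf2, ... (list truncated; more exist).
Black has legal moves and is not in check → neither.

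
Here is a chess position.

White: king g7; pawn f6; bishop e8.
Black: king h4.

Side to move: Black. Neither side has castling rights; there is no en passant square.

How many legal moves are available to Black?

Black to move; king on h4.
In check: no.
Legal moves: Kg5, Kg4, Kh3, Kg3.
Count: 4.

4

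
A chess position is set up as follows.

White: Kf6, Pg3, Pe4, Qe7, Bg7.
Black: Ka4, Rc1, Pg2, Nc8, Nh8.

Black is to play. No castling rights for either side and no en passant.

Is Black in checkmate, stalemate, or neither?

Black to move; black king on a4.
In check: no.
Legal moves for Black include: Nf7, Ng6, Nxe7, Na7, Nd6, Nb6, Kb5, Ka5, Kb3, Rc7, Rc6+, Rc5, Rc4, Rc3, Rc2, Rh1, Rg1, Rf1+, ... (list truncated; more exist).
Black has legal moves and is not in check → neither.

neither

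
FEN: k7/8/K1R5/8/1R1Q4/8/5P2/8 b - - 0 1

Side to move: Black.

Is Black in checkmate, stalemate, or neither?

stalemate

Black to move; black king on a8.
In check: no.
King squares — a7: attacked by Qd4; b7: attacked by Rb4; b8: attacked by Rb4.
Legal moves for Black: none.
Not in check and no legal moves → stalemate.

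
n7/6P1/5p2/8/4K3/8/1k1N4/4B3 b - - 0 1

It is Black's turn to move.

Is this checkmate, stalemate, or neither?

neither

Black to move; black king on b2.
In check: no.
Legal moves for Black: Nc7, Nb6, Kc3, Ka3, Kc2, Ka2, Kc1, Ka1, f5+.
Black has 9 legal moves and is not in check → neither.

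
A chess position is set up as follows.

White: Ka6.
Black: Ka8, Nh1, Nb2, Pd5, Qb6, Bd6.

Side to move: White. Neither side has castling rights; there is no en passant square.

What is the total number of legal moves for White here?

White to move; king on a6.
In check: yes, from the black queen on b6.
Legal moves: Kxb6.
Count: 1.

1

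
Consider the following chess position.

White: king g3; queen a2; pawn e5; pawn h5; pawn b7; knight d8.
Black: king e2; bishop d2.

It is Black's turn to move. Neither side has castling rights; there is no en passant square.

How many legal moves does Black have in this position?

5

Black to move; king on e2.
In check: no.
Legal moves: Ke3, Kd3, Kf1, Ke1, Kd1.
Count: 5.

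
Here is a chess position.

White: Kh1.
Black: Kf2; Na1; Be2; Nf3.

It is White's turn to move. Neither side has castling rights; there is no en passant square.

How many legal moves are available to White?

0

White to move; king on h1.
In check: no.
Legal moves: none.
Count: 0.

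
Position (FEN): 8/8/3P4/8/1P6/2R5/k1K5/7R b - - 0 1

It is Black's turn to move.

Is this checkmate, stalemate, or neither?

stalemate

Black to move; black king on a2.
In check: no.
King squares — a1: attacked by Rh1; b1: attacked by Rh1; b2: attacked by Kc2; a3: attacked by Rc3; b3: attacked by Kc2.
Legal moves for Black: none.
Not in check and no legal moves → stalemate.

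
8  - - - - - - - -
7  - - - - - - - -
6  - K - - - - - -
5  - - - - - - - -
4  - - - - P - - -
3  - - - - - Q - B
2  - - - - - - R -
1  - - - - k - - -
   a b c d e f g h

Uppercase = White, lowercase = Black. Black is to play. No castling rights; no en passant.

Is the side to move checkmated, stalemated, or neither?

Black to move; black king on e1.
In check: no.
King squares — d1: attacked by Qf3; f1: attacked by Qf3; d2: attacked by Rg2; e2: attacked by Rg2; f2: attacked by Rg2.
Legal moves for Black: none.
Not in check and no legal moves → stalemate.

stalemate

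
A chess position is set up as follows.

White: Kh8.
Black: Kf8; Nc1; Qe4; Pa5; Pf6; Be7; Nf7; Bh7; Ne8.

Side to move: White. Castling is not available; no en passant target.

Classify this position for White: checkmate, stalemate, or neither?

White to move; white king on h8.
In check: yes, from the black knight on f7.
King squares — g7: attacked by Ne8; h7: attacked by Qe4; g8: attacked by Bh7.
Legal moves for White: none.
In check with no legal moves → checkmate.

checkmate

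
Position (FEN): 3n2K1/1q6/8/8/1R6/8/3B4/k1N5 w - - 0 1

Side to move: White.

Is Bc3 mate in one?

After Bc3: black king on a1; in check: yes, from the white bishop on c3.
King squares — b1: attacked by Rb4; a2: attacked by Nc1; b2: attacked by Bc3.
Black has no legal moves → checkmate.

yes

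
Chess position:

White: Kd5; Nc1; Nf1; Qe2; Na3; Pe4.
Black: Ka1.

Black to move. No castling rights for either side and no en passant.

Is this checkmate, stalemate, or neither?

stalemate

Black to move; black king on a1.
In check: no.
King squares — b1: attacked by Na3; a2: attacked by Nc1; b2: attacked by Qe2.
Legal moves for Black: none.
Not in check and no legal moves → stalemate.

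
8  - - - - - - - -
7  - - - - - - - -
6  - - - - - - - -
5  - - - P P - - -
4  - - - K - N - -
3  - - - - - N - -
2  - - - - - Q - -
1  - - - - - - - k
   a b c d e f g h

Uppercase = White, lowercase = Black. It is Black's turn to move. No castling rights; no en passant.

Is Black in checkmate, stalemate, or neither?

stalemate

Black to move; black king on h1.
In check: no.
King squares — g1: attacked by Qf2; g2: attacked by Qf2; h2: attacked by Qf2.
Legal moves for Black: none.
Not in check and no legal moves → stalemate.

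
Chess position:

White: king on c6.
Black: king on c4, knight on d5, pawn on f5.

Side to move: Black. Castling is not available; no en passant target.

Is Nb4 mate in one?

no

After Nb4: white king on c6; in check: yes, from the black knight on b4.
White has 5 legal replies: Kd7, Kc7, Kb7, Kd6, Kb6.
In check but a legal move exists → not checkmate.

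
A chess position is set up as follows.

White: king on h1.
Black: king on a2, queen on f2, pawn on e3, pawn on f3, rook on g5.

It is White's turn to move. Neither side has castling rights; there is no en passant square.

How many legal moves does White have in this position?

White to move; king on h1.
In check: no.
Legal moves: none.
Count: 0.

0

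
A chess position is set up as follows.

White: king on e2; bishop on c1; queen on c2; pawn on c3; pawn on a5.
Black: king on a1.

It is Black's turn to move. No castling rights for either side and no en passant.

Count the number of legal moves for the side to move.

Black to move; king on a1.
In check: no.
Legal moves: none.
Count: 0.

0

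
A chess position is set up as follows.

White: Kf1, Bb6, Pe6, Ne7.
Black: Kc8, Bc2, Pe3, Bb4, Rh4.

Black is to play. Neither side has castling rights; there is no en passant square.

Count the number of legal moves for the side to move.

Black to move; king on c8.
In check: yes, from the white knight on e7.
Legal moves: Kb8, Kb7, Bxe7.
Count: 3.

3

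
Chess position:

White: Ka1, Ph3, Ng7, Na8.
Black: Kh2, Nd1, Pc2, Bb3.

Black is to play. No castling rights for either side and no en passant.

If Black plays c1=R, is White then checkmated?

yes

After c1=R: white king on a1; in check: yes, from the black rook on c1.
King squares — b1: attacked by Rc1; a2: attacked by Bb3; b2: attacked by Nd1.
White has no legal moves → checkmate.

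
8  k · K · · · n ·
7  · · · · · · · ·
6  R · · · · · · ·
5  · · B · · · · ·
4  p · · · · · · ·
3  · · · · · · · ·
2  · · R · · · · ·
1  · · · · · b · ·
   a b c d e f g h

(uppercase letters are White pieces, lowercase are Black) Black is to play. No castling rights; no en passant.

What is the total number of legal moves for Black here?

Black to move; king on a8.
In check: yes, from the white rook on a6.
Legal moves: Bxa6+.
Count: 1.

1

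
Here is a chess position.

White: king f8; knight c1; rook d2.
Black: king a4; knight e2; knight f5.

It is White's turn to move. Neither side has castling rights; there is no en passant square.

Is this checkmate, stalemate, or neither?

White to move; white king on f8.
In check: no.
Legal moves for White: Kg8, Ke8, Kf7, Rd8, Rd7, Rd6, Rd5, Rd4+, Rd3, Rxe2, Rc2, Rb2, Ra2+, Rd1, Nd3, Nb3, Nxe2, Na2.
White has 18 legal moves and is not in check → neither.

neither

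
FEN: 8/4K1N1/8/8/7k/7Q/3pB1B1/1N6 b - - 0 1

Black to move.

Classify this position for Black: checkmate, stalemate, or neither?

neither

Black to move; black king on h4.
In check: yes, from the white queen on h3.
Legal moves for Black: Kg5.
Black is in check but has 1 legal move → neither.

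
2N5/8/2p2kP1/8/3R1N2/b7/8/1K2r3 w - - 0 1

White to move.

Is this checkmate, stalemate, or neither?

neither

White to move; white king on b1.
In check: yes, from the black rook on e1.
Legal moves for White: Kc2, Ka2, Rd1.
White is in check but has 3 legal moves → neither.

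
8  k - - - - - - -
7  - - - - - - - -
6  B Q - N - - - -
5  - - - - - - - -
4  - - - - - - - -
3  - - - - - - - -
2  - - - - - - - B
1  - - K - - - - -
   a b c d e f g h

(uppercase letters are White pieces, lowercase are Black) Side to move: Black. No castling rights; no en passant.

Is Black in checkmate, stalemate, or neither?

Black to move; black king on a8.
In check: no.
King squares — a7: attacked by Qb6; b7: attacked by Ba6; b8: attacked by Qb6.
Legal moves for Black: none.
Not in check and no legal moves → stalemate.

stalemate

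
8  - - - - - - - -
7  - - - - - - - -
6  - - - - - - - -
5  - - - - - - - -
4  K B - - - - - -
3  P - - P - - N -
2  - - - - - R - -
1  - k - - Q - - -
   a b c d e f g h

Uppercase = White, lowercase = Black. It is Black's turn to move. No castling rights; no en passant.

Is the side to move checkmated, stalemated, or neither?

Black to move; black king on b1.
In check: yes, from the white queen on e1.
King squares — a1: attacked by Qe1; c1: attacked by Qe1; a2: attacked by Rf2; b2: attacked by Rf2; c2: attacked by Rf2.
Legal moves for Black: none.
In check with no legal moves → checkmate.

checkmate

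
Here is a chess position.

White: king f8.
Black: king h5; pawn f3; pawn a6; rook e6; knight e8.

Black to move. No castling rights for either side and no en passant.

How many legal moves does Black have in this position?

Black to move; king on h5.
In check: no.
Legal moves: Ng7, Nc7, Nf6, Nd6, Re7, Rh6, Rg6, Rf6+, Rd6, Rc6, Rb6, Re5, Re4, Re3, Re2, Re1, Kh6, Kg6, Kg5, Kh4, Kg4, a5, f2.
Count: 23.

23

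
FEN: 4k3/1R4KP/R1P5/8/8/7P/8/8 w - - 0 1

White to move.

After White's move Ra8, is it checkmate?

yes

After Ra8: black king on e8; in check: yes, from the white rook on a8.
King squares — d7: attacked by Pc6; e7: attacked by Rb7; f7: attacked by Rb7; d8: attacked by Ra8; f8: attacked by Kg7.
Black has no legal moves → checkmate.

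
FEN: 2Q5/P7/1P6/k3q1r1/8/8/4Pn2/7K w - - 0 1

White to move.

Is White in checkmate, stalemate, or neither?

checkmate

White to move; white king on h1.
In check: yes, from the black knight on f2.
King squares — g1: attacked by Rg5; g2: attacked by Rg5; h2: attacked by Qe5.
Legal moves for White: none.
In check with no legal moves → checkmate.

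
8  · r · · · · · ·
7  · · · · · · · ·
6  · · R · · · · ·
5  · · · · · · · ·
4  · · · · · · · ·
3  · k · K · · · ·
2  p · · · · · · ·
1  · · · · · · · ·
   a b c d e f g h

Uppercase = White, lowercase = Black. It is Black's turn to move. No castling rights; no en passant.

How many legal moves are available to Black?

19

Black to move; king on b3.
In check: no.
Legal moves: Rh8, Rg8, Rf8, Re8, Rd8+, Rc8, Ra8, Rb7, Rb6, Rb5, Rb4, Kb4, Ka4, Ka3, Kb2, a1=Q, a1=R, a1=B, a1=N.
Count: 19.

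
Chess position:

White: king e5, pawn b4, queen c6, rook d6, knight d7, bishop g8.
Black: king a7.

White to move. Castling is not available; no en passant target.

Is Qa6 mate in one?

After Qa6: black king on a7; in check: yes, from the white queen on a6.
King squares — a6: attacked by Rd6; b6: attacked by Qa6; b7: attacked by Qa6; a8: attacked by Qa6; b8: attacked by Nd7.
Black has no legal moves → checkmate.

yes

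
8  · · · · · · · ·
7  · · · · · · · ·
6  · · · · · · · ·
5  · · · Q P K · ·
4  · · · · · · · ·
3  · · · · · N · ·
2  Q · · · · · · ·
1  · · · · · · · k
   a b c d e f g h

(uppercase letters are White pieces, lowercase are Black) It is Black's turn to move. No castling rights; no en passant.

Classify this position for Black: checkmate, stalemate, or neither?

Black to move; black king on h1.
In check: no.
King squares — g1: attacked by Nf3; g2: attacked by Qa2; h2: attacked by Qa2.
Legal moves for Black: none.
Not in check and no legal moves → stalemate.

stalemate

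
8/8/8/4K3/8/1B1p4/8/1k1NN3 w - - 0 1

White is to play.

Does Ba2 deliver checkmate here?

no

After Ba2: black king on b1; in check: yes, from the white bishop on a2.
Black has 3 legal replies: Kxa2, Kc1, Ka1.
In check but a legal move exists → not checkmate.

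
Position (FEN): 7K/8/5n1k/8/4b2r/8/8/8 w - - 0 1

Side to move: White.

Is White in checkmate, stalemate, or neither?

White to move; white king on h8.
In check: no.
King squares — g7: attacked by Kh6; h7: attacked by Be4; g8: attacked by Nf6.
Legal moves for White: none.
Not in check and no legal moves → stalemate.

stalemate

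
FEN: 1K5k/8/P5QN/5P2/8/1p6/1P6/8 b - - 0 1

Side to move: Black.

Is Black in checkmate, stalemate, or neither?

stalemate

Black to move; black king on h8.
In check: no.
King squares — g7: attacked by Qg6; h7: attacked by Qg6; g8: attacked by Qg6.
Legal moves for Black: none.
Not in check and no legal moves → stalemate.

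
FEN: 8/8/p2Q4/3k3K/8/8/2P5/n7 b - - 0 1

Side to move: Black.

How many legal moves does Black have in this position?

Black to move; king on d5.
In check: yes, from the white queen on d6.
Legal moves: Kxd6, Ke4, Kc4.
Count: 3.

3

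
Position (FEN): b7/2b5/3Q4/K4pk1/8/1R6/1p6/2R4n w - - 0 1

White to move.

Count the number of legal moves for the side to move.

White to move; king on a5.
In check: yes, from the black bishop on c7.
Legal moves: Ka6, Kb5, Kb4, Ka4, Qxc7, Qb6, Rb6, Rxc7.
Count: 8.

8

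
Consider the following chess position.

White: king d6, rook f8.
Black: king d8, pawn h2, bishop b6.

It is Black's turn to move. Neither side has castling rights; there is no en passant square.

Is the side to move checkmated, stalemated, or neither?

Black to move; black king on d8.
In check: yes, from the white rook on f8.
King squares — c7: attacked by Kd6; d7: attacked by Kd6; e7: attacked by Kd6; c8: attacked by Rf8; e8: attacked by Rf8.
Legal moves for Black: none.
In check with no legal moves → checkmate.

checkmate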